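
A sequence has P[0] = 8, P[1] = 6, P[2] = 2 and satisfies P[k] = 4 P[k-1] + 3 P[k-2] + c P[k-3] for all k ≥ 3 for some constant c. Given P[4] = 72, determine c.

P[3] = 26 + 8c
P[4] = 110 + 38c
So 110 + 38c = 72, giving c = -1.

-1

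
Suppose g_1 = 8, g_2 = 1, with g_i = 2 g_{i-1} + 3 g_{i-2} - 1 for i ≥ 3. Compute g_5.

g_3 = 2·1 + 3·8 - 1 = 25
g_4 = 2·25 + 3·1 - 1 = 52
g_5 = 2·52 + 3·25 - 1 = 178

178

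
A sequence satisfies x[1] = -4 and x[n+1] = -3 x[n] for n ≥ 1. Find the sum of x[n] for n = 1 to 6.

728

x[2] = -3·(-4) = 12
x[3] = -3·12 = -36
x[4] = -3·(-36) = 108
x[5] = -3·108 = -324
x[6] = -3·(-324) = 972
Sum = (-4) + 12 + (-36) + 108 + (-324) + 972 = 728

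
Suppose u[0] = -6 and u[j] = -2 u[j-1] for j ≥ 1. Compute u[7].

768

u[1] = -2(-6) = 12
u[2] = -2(12) = -24
u[3] = -2(-24) = 48
u[4] = -2(48) = -96
u[5] = -2(-96) = 192
u[6] = -2(192) = -384
u[7] = -2(-384) = 768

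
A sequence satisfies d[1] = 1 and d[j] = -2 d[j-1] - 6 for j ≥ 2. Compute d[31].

3221225470

The fixed point is -6/(1 + 2) = -2, so d[j] + 2 = -2(d[j-1] + 2).
Hence d[j] = 3·(-2)^{j-1} - 2.
d[31] = 3·(-2)^{30} - 2 = 3·1073741824 - 2 = 3221225470.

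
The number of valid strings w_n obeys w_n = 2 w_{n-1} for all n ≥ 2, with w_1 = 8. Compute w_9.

2048

w_2 = 2*8 = 16
w_3 = 2*16 = 32
w_4 = 2*32 = 64
w_5 = 2*64 = 128
w_6 = 2*128 = 256
w_7 = 2*256 = 512
w_8 = 2*512 = 1024
w_9 = 2*1024 = 2048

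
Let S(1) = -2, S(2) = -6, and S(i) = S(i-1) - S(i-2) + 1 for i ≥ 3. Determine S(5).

S(3) = (-6) - (-2) + 1 = -3
S(4) = (-3) - (-6) + 1 = 4
S(5) = 4 - (-3) + 1 = 8

8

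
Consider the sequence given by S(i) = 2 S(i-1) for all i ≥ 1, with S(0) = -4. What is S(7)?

-512

S(1) = 2*(-4) = -8
S(2) = 2*(-8) = -16
S(3) = 2*(-16) = -32
S(4) = 2*(-32) = -64
S(5) = 2*(-64) = -128
S(6) = 2*(-128) = -256
S(7) = 2*(-256) = -512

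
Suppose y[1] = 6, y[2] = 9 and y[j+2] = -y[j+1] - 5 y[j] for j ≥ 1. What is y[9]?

2481

y[3] = -9 - 5(6) = -39
y[4] = -(-39) - 5(9) = -6
y[5] = -(-6) - 5(-39) = 201
y[6] = -201 - 5(-6) = -171
y[7] = -(-171) - 5(201) = -834
y[8] = -(-834) - 5(-171) = 1689
y[9] = -1689 - 5(-834) = 2481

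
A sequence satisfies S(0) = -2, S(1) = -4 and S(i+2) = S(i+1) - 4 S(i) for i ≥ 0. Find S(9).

S(2) = (-4) - 4*(-2) = 4
S(3) = 4 - 4*(-4) = 20
S(4) = 20 - 4*4 = 4
S(5) = 4 - 4*20 = -76
S(6) = (-76) - 4*4 = -92
S(7) = (-92) - 4*(-76) = 212
S(8) = 212 - 4*(-92) = 580
S(9) = 580 - 4*212 = -268

-268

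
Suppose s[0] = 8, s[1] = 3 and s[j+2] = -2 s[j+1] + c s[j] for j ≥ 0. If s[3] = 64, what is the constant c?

-4

s[2] = -6 + 8c
s[3] = 12 - 13c
So 12 - 13c = 64, giving c = -4.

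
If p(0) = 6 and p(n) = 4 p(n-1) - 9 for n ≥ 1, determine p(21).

The fixed point is -9/(1 - 4) = 3, so p(n) - 3 = 4(p(n-1) - 3).
Hence p(n) = 3·4^n + 3.
p(21) = 3·4^{21} + 3 = 3·4398046511104 + 3 = 13194139533315.

13194139533315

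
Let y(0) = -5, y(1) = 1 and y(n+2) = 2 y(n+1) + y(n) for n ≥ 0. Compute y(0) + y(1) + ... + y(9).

-1804

y(2) = 2·1 + (-5) = -3
y(3) = 2·(-3) + 1 = -5
y(4) = 2·(-5) + (-3) = -13
y(5) = 2·(-13) + (-5) = -31
y(6) = 2·(-31) + (-13) = -75
y(7) = 2·(-75) + (-31) = -181
y(8) = 2·(-181) + (-75) = -437
y(9) = 2·(-437) + (-181) = -1055
Sum = (-5) + 1 + (-3) + (-5) + (-13) + (-31) + (-75) + (-181) + (-437) + (-1055) = -1804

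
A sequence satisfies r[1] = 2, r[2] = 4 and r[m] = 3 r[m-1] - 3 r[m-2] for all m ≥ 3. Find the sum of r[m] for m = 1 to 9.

-324

r[3] = 3·4 - 3·2 = 6
r[4] = 3·6 - 3·4 = 6
r[5] = 3·6 - 3·6 = 0
r[6] = 3·0 - 3·6 = -18
r[7] = 3·(-18) - 3·0 = -54
r[8] = 3·(-54) - 3·(-18) = -108
r[9] = 3·(-108) - 3·(-54) = -162
Sum = 2 + 4 + 6 + 6 + 0 + (-18) + (-54) + (-108) + (-162) = -324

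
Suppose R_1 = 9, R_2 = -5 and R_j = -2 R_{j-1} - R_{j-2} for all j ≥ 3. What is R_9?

-23

R_3 = -2(-5) - 9 = 1
R_4 = -2(1) - (-5) = 3
R_5 = -2(3) - 1 = -7
R_6 = -2(-7) - 3 = 11
R_7 = -2(11) - (-7) = -15
R_8 = -2(-15) - 11 = 19
R_9 = -2(19) - (-15) = -23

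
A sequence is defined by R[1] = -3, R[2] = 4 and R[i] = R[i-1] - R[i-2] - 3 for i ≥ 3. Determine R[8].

R[3] = 4 - (-3) - 3 = 4
R[4] = 4 - 4 - 3 = -3
R[5] = (-3) - 4 - 3 = -10
R[6] = (-10) - (-3) - 3 = -10
R[7] = (-10) - (-10) - 3 = -3
R[8] = (-3) - (-10) - 3 = 4

4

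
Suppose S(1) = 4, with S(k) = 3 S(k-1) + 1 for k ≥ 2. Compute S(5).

S(2) = 3(4) + 1 = 13
S(3) = 3(13) + 1 = 40
S(4) = 3(40) + 1 = 121
S(5) = 3(121) + 1 = 364

364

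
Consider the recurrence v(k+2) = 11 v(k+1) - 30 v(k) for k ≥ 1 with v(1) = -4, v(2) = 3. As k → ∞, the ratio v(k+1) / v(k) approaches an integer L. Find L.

6

The characteristic equation is r^2 - 11r + 30 = 0, which factors as (r - 6)(r - 5) = 0.
So the roots are 6 and 5. Since |6| > |5| and the coefficient of 6^k is non-zero, the ratio tends to 6.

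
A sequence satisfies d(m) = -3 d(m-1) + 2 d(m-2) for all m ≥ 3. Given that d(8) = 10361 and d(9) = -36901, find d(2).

Rearranging, d(m-2) = (d(m) + 3 d(m-1)) / 2.
d(7) = (-36901 + 3*10361) / 2 = -5818/2 = -2909
d(6) = (10361 + 3*(-2909)) / 2 = 1634/2 = 817
d(5) = (-2909 + 3*817) / 2 = -458/2 = -229
d(4) = (817 + 3*(-229)) / 2 = 130/2 = 65
d(3) = (-229 + 3*65) / 2 = -34/2 = -17
d(2) = (65 + 3*(-17)) / 2 = 14/2 = 7

7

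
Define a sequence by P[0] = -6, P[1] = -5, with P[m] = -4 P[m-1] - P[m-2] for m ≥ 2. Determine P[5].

P[2] = -4(-5) - (-6) = 26
P[3] = -4(26) - (-5) = -99
P[4] = -4(-99) - 26 = 370
P[5] = -4(370) - (-99) = -1381

-1381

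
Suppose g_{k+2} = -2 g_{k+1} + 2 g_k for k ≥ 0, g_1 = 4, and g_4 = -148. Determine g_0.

-7

Let g_0 = w.
g_2 = -8 + 2w
g_3 = 24 - 4w
g_4 = -64 + 12w
So -64 + 12w = -148, giving w = -7.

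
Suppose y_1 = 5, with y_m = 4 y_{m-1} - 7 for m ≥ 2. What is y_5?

685

y_2 = 4(5) - 7 = 13
y_3 = 4(13) - 7 = 45
y_4 = 4(45) - 7 = 173
y_5 = 4(173) - 7 = 685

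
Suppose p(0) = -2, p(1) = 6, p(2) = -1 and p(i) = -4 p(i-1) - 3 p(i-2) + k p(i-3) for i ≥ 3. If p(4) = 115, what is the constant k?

4

p(3) = -14 - 2k
p(4) = 59 + 14k
So 59 + 14k = 115, giving k = 4.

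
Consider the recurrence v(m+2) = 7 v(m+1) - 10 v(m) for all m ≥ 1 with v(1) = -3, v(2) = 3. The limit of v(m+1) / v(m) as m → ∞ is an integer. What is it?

The characteristic equation is r^2 - 7r + 10 = 0, which factors as (r - 5)(r - 2) = 0.
So the roots are 5 and 2. Since |5| > |2| and the coefficient of 5^m is non-zero, the ratio tends to 5.

5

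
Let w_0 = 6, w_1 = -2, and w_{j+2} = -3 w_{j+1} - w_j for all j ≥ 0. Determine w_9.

754

w_2 = -3(-2) - 6 = 0
w_3 = -3(0) - (-2) = 2
w_4 = -3(2) - 0 = -6
w_5 = -3(-6) - 2 = 16
w_6 = -3(16) - (-6) = -42
w_7 = -3(-42) - 16 = 110
w_8 = -3(110) - (-42) = -288
w_9 = -3(-288) - 110 = 754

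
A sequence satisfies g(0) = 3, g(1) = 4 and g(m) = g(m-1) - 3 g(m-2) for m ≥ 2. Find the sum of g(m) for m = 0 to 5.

32

g(2) = 4 - 3*3 = -5
g(3) = (-5) - 3*4 = -17
g(4) = (-17) - 3*(-5) = -2
g(5) = (-2) - 3*(-17) = 49
Sum = 3 + 4 + (-5) + (-17) + (-2) + 49 = 32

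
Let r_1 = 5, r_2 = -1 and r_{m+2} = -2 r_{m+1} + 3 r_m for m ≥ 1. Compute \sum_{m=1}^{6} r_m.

-252

r_3 = -2(-1) + 3(5) = 17
r_4 = -2(17) + 3(-1) = -37
r_5 = -2(-37) + 3(17) = 125
r_6 = -2(125) + 3(-37) = -361
Sum = 5 + (-1) + 17 + (-37) + 125 + (-361) = -252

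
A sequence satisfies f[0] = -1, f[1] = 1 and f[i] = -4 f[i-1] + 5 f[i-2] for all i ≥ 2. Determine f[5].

1041

f[2] = -4*1 + 5*(-1) = -9
f[3] = -4*(-9) + 5*1 = 41
f[4] = -4*41 + 5*(-9) = -209
f[5] = -4*(-209) + 5*41 = 1041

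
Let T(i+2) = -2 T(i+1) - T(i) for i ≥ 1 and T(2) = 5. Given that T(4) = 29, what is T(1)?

Let T(1) = y.
T(3) = -10 - y
T(4) = 15 + 2y
So 15 + 2y = 29, giving y = 7.

7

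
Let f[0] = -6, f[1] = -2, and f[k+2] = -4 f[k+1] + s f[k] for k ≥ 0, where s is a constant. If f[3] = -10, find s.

1

f[2] = 8 - 6s
f[3] = -32 + 22s
So -32 + 22s = -10, giving s = 1.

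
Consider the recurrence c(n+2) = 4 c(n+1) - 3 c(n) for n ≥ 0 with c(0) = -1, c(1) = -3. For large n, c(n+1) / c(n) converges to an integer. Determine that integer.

3

The characteristic equation is r^2 - 4r + 3 = 0, which factors as (r - 3)(r - 1) = 0.
So the roots are 3 and 1. Since |3| > |1| and the coefficient of 3^n is non-zero, the ratio tends to 3.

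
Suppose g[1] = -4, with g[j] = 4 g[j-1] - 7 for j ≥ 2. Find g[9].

g[2] = 4*(-4) - 7 = -23
g[3] = 4*(-23) - 7 = -99
g[4] = 4*(-99) - 7 = -403
g[5] = 4*(-403) - 7 = -1619
g[6] = 4*(-1619) - 7 = -6483
g[7] = 4*(-6483) - 7 = -25939
g[8] = 4*(-25939) - 7 = -103763
g[9] = 4*(-103763) - 7 = -415059

-415059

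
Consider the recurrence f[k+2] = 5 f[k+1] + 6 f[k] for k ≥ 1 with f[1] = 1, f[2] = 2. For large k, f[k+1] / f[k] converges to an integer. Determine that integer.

6

The characteristic equation is r^2 - 5r - 6 = 0, which factors as (r - 6)(r + 1) = 0.
So the roots are 6 and -1. Since |6| > |-1| and the coefficient of 6^k is non-zero, the ratio tends to 6.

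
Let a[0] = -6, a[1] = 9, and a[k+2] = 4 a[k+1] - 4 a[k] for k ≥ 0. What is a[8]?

19968

a[2] = 4(9) - 4(-6) = 60
a[3] = 4(60) - 4(9) = 204
a[4] = 4(204) - 4(60) = 576
a[5] = 4(576) - 4(204) = 1488
a[6] = 4(1488) - 4(576) = 3648
a[7] = 4(3648) - 4(1488) = 8640
a[8] = 4(8640) - 4(3648) = 19968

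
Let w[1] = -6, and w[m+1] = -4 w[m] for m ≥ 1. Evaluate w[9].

w[2] = -4*(-6) = 24
w[3] = -4*24 = -96
w[4] = -4*(-96) = 384
w[5] = -4*384 = -1536
w[6] = -4*(-1536) = 6144
w[7] = -4*6144 = -24576
w[8] = -4*(-24576) = 98304
w[9] = -4*98304 = -393216

-393216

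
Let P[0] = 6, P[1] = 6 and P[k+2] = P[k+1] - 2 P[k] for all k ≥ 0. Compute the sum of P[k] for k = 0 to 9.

-132

P[2] = 6 - 2·6 = -6
P[3] = (-6) - 2·6 = -18
P[4] = (-18) - 2·(-6) = -6
P[5] = (-6) - 2·(-18) = 30
P[6] = 30 - 2·(-6) = 42
P[7] = 42 - 2·30 = -18
P[8] = (-18) - 2·42 = -102
P[9] = (-102) - 2·(-18) = -66
Sum = 6 + 6 + (-6) + (-18) + (-6) + 30 + 42 + (-18) + (-102) + (-66) = -132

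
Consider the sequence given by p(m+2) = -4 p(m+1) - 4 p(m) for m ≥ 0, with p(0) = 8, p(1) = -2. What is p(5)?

p(2) = -4(-2) - 4(8) = -24
p(3) = -4(-24) - 4(-2) = 104
p(4) = -4(104) - 4(-24) = -320
p(5) = -4(-320) - 4(104) = 864

864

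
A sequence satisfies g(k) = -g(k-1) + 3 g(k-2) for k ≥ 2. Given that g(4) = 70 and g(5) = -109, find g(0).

7

Rearranging, g(k-2) = (g(k) + g(k-1)) / 3.
g(3) = (-109 + 70) / 3 = -39/3 = -13
g(2) = (70 + (-13)) / 3 = 57/3 = 19
g(1) = (-13 + 19) / 3 = 6/3 = 2
g(0) = (19 + 2) / 3 = 21/3 = 7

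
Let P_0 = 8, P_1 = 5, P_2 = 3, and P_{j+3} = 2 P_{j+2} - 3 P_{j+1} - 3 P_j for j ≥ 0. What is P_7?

918

P_3 = 2(3) - 3(5) - 3(8) = -33
P_4 = 2(-33) - 3(3) - 3(5) = -90
P_5 = 2(-90) - 3(-33) - 3(3) = -90
P_6 = 2(-90) - 3(-90) - 3(-33) = 189
P_7 = 2(189) - 3(-90) - 3(-90) = 918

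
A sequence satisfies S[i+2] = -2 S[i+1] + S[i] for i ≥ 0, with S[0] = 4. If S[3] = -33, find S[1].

Let S[1] = z.
S[2] = 4 - 2z
S[3] = -8 + 5z
So -8 + 5z = -33, giving z = -5.

-5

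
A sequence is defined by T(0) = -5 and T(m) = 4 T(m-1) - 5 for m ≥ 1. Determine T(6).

T(1) = 4·(-5) - 5 = -25
T(2) = 4·(-25) - 5 = -105
T(3) = 4·(-105) - 5 = -425
T(4) = 4·(-425) - 5 = -1705
T(5) = 4·(-1705) - 5 = -6825
T(6) = 4·(-6825) - 5 = -27305

-27305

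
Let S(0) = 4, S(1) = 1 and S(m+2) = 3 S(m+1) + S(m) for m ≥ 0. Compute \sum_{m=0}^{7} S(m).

3773

S(2) = 3·1 + 4 = 7
S(3) = 3·7 + 1 = 22
S(4) = 3·22 + 7 = 73
S(5) = 3·73 + 22 = 241
S(6) = 3·241 + 73 = 796
S(7) = 3·796 + 241 = 2629
Sum = 4 + 1 + 7 + 22 + 73 + 241 + 796 + 2629 = 3773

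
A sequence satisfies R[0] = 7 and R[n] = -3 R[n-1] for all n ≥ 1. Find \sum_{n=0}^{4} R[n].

427

R[1] = -3*7 = -21
R[2] = -3*(-21) = 63
R[3] = -3*63 = -189
R[4] = -3*(-189) = 567
Sum = 7 + (-21) + 63 + (-189) + 567 = 427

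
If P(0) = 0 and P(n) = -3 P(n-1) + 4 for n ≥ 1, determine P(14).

-4782968

The fixed point is 4/(1 + 3) = 1, so P(n) - 1 = -3(P(n-1) - 1).
Hence P(n) = -1·(-3)^n + 1.
P(14) = -1·(-3)^{14} + 1 = -1·4782969 + 1 = -4782968.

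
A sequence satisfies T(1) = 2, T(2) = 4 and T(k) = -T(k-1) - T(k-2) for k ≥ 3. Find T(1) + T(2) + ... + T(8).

6

T(3) = -4 - 2 = -6
T(4) = -(-6) - 4 = 2
T(5) = -2 - (-6) = 4
T(6) = -4 - 2 = -6
T(7) = -(-6) - 4 = 2
T(8) = -2 - (-6) = 4
Sum = 2 + 4 + (-6) + 2 + 4 + (-6) + 2 + 4 = 6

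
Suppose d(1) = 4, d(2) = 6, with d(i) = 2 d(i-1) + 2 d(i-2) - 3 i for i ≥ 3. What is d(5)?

d(3) = 2·6 + 2·4 - 9 = 11
d(4) = 2·11 + 2·6 - 12 = 22
d(5) = 2·22 + 2·11 - 15 = 51

51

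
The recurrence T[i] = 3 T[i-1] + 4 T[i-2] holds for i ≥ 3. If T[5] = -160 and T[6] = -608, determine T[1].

-7

Rearranging, T[i-2] = (T[i] - 3 T[i-1]) / 4.
T[4] = (-608 - 3·(-160)) / 4 = -128/4 = -32
T[3] = (-160 - 3·(-32)) / 4 = -64/4 = -16
T[2] = (-32 - 3·(-16)) / 4 = 16/4 = 4
T[1] = (-16 - 3·4) / 4 = -28/4 = -7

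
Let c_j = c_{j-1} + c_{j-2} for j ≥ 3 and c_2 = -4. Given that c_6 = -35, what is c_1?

Let c_1 = w.
c_3 = -4 + w
c_4 = -8 + w
c_5 = -12 + 2w
c_6 = -20 + 3w
So -20 + 3w = -35, giving w = -5.

-5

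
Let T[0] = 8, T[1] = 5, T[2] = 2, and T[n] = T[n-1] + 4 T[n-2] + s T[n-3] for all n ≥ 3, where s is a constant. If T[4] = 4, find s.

T[3] = 22 + 8s
T[4] = 30 + 13s
So 30 + 13s = 4, giving s = -2.

-2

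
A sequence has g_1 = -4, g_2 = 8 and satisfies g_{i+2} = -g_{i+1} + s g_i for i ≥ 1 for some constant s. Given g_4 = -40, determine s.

g_3 = -8 - 4s
g_4 = 8 + 12s
So 8 + 12s = -40, giving s = -4.

-4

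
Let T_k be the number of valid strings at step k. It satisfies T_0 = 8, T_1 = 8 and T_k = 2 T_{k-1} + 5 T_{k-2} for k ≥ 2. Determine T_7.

23192

T_2 = 2·8 + 5·8 = 56
T_3 = 2·56 + 5·8 = 152
T_4 = 2·152 + 5·56 = 584
T_5 = 2·584 + 5·152 = 1928
T_6 = 2·1928 + 5·584 = 6776
T_7 = 2·6776 + 5·1928 = 23192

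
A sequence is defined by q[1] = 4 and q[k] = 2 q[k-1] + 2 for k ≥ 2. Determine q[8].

766

q[2] = 2(4) + 2 = 10
q[3] = 2(10) + 2 = 22
q[4] = 2(22) + 2 = 46
q[5] = 2(46) + 2 = 94
q[6] = 2(94) + 2 = 190
q[7] = 2(190) + 2 = 382
q[8] = 2(382) + 2 = 766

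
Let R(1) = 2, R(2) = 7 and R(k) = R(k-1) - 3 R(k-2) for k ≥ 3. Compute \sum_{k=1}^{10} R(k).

R(3) = 7 - 3·2 = 1
R(4) = 1 - 3·7 = -20
R(5) = (-20) - 3·1 = -23
R(6) = (-23) - 3·(-20) = 37
R(7) = 37 - 3·(-23) = 106
R(8) = 106 - 3·37 = -5
R(9) = (-5) - 3·106 = -323
R(10) = (-323) - 3·(-5) = -308
Sum = 2 + 7 + 1 + (-20) + (-23) + 37 + 106 + (-5) + (-323) + (-308) = -526

-526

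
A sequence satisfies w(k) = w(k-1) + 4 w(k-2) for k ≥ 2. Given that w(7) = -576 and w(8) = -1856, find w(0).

Rearranging, w(k-2) = (w(k) - w(k-1)) / 4.
w(6) = (-1856 - (-576)) / 4 = -1280/4 = -320
w(5) = (-576 - (-320)) / 4 = -256/4 = -64
w(4) = (-320 - (-64)) / 4 = -256/4 = -64
w(3) = (-64 - (-64)) / 4 = 0/4 = 0
w(2) = (-64 - 0) / 4 = -64/4 = -16
w(1) = (0 - (-16)) / 4 = 16/4 = 4
w(0) = (-16 - 4) / 4 = -20/4 = -5

-5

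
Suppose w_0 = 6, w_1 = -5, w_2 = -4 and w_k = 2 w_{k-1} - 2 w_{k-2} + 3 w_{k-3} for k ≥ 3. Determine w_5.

14

w_3 = 2·(-4) - 2·(-5) + 3·6 = 20
w_4 = 2·20 - 2·(-4) + 3·(-5) = 33
w_5 = 2·33 - 2·20 + 3·(-4) = 14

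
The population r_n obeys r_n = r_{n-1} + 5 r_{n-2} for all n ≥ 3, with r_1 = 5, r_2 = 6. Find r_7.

1601

r_3 = 6 + 5*5 = 31
r_4 = 31 + 5*6 = 61
r_5 = 61 + 5*31 = 216
r_6 = 216 + 5*61 = 521
r_7 = 521 + 5*216 = 1601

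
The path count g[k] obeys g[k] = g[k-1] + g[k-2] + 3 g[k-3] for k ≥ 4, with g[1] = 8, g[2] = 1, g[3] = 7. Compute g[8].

454

g[4] = 7 + 1 + 3(8) = 32
g[5] = 32 + 7 + 3(1) = 42
g[6] = 42 + 32 + 3(7) = 95
g[7] = 95 + 42 + 3(32) = 233
g[8] = 233 + 95 + 3(42) = 454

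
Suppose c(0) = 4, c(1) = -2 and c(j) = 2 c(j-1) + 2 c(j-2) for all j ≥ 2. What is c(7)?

c(2) = 2·(-2) + 2·4 = 4
c(3) = 2·4 + 2·(-2) = 4
c(4) = 2·4 + 2·4 = 16
c(5) = 2·16 + 2·4 = 40
c(6) = 2·40 + 2·16 = 112
c(7) = 2·112 + 2·40 = 304

304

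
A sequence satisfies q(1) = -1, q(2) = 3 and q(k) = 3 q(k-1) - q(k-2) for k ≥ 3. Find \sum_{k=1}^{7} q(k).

q(3) = 3(3) - (-1) = 10
q(4) = 3(10) - 3 = 27
q(5) = 3(27) - 10 = 71
q(6) = 3(71) - 27 = 186
q(7) = 3(186) - 71 = 487
Sum = (-1) + 3 + 10 + 27 + 71 + 186 + 487 = 783

783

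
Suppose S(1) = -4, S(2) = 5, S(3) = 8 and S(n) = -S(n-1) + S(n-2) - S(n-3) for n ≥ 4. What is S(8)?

S(4) = -8 + 5 - (-4) = 1
S(5) = -1 + 8 - 5 = 2
S(6) = -2 + 1 - 8 = -9
S(7) = -(-9) + 2 - 1 = 10
S(8) = -10 + (-9) - 2 = -21

-21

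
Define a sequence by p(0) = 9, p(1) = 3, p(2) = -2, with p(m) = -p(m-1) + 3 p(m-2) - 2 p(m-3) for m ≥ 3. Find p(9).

-227

p(3) = -(-2) + 3(3) - 2(9) = -7
p(4) = -(-7) + 3(-2) - 2(3) = -5
p(5) = -(-5) + 3(-7) - 2(-2) = -12
p(6) = -(-12) + 3(-5) - 2(-7) = 11
p(7) = -11 + 3(-12) - 2(-5) = -37
p(8) = -(-37) + 3(11) - 2(-12) = 94
p(9) = -94 + 3(-37) - 2(11) = -227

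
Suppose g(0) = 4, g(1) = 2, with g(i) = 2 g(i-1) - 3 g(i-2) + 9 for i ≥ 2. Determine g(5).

26

g(2) = 2*2 - 3*4 + 9 = 1
g(3) = 2*1 - 3*2 + 9 = 5
g(4) = 2*5 - 3*1 + 9 = 16
g(5) = 2*16 - 3*5 + 9 = 26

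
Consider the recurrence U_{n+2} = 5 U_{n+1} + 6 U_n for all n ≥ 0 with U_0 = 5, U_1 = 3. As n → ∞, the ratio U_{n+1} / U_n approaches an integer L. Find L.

6

The characteristic equation is r^2 - 5r - 6 = 0, which factors as (r - 6)(r + 1) = 0.
So the roots are 6 and -1. Since |6| > |-1| and the coefficient of 6^n is non-zero, the ratio tends to 6.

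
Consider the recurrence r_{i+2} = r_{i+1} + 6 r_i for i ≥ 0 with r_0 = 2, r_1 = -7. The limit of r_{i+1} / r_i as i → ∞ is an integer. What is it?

3

The characteristic equation is r^2 - r - 6 = 0, which factors as (r - 3)(r + 2) = 0.
So the roots are 3 and -2. Since |3| > |-2| and the coefficient of 3^i is non-zero, the ratio tends to 3.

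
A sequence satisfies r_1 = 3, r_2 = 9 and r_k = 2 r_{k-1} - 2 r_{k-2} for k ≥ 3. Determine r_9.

r_3 = 2*9 - 2*3 = 12
r_4 = 2*12 - 2*9 = 6
r_5 = 2*6 - 2*12 = -12
r_6 = 2*(-12) - 2*6 = -36
r_7 = 2*(-36) - 2*(-12) = -48
r_8 = 2*(-48) - 2*(-36) = -24
r_9 = 2*(-24) - 2*(-48) = 48

48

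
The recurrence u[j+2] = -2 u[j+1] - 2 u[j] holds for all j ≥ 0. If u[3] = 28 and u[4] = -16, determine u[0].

Rearranging, u[j-2] = (u[j] + 2 u[j-1]) / -2.
u[2] = (-16 + 2·28) / -2 = 40/-2 = -20
u[1] = (28 + 2·(-20)) / -2 = -12/-2 = 6
u[0] = (-20 + 2·6) / -2 = -8/-2 = 4

4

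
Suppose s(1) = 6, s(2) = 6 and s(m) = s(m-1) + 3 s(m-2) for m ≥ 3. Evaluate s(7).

582

s(3) = 6 + 3*6 = 24
s(4) = 24 + 3*6 = 42
s(5) = 42 + 3*24 = 114
s(6) = 114 + 3*42 = 240
s(7) = 240 + 3*114 = 582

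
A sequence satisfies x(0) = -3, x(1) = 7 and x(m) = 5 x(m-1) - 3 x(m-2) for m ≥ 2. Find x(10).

5484779

x(2) = 5(7) - 3(-3) = 44
x(3) = 5(44) - 3(7) = 199
x(4) = 5(199) - 3(44) = 863
x(5) = 5(863) - 3(199) = 3718
x(6) = 5(3718) - 3(863) = 16001
x(7) = 5(16001) - 3(3718) = 68851
x(8) = 5(68851) - 3(16001) = 296252
x(9) = 5(296252) - 3(68851) = 1274707
x(10) = 5(1274707) - 3(296252) = 5484779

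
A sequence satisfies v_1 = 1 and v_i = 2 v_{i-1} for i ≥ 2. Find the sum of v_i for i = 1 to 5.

31

v_2 = 2*1 = 2
v_3 = 2*2 = 4
v_4 = 2*4 = 8
v_5 = 2*8 = 16
Sum = 1 + 2 + 4 + 8 + 16 = 31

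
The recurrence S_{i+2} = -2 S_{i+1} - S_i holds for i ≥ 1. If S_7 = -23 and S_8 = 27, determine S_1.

1

Rearranging, S_{i-2} = -(S_i + 2 S_{i-1}).
S_6 = -(27 + 2(-23)) = 19
S_5 = -(-23 + 2(19)) = -15
S_4 = -(19 + 2(-15)) = 11
S_3 = -(-15 + 2(11)) = -7
S_2 = -(11 + 2(-7)) = 3
S_1 = -(-7 + 2(3)) = 1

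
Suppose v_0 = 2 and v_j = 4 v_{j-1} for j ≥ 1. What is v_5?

v_1 = 4*2 = 8
v_2 = 4*8 = 32
v_3 = 4*32 = 128
v_4 = 4*128 = 512
v_5 = 4*512 = 2048

2048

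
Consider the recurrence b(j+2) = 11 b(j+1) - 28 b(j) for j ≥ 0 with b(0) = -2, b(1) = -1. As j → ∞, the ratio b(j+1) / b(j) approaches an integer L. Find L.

7

The characteristic equation is r^2 - 11r + 28 = 0, which factors as (r - 7)(r - 4) = 0.
So the roots are 7 and 4. Since |7| > |4| and the coefficient of 7^j is non-zero, the ratio tends to 7.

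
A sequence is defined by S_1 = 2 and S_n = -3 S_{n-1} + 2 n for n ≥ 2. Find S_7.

824

S_2 = -3(2) + 4 = -2
S_3 = -3(-2) + 6 = 12
S_4 = -3(12) + 8 = -28
S_5 = -3(-28) + 10 = 94
S_6 = -3(94) + 12 = -270
S_7 = -3(-270) + 14 = 824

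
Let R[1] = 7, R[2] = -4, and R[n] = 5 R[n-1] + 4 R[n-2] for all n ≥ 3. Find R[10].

R[3] = 5·(-4) + 4·7 = 8
R[4] = 5·8 + 4·(-4) = 24
R[5] = 5·24 + 4·8 = 152
R[6] = 5·152 + 4·24 = 856
R[7] = 5·856 + 4·152 = 4888
R[8] = 5·4888 + 4·856 = 27864
R[9] = 5·27864 + 4·4888 = 158872
R[10] = 5·158872 + 4·27864 = 905816

905816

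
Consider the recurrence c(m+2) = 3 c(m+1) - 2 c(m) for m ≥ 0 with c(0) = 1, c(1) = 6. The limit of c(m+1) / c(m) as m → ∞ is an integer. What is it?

2

The characteristic equation is r^2 - 3r + 2 = 0, which factors as (r - 2)(r - 1) = 0.
So the roots are 2 and 1. Since |2| > |1| and the coefficient of 2^m is non-zero, the ratio tends to 2.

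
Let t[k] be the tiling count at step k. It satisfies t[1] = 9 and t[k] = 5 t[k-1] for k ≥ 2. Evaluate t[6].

28125

t[2] = 5(9) = 45
t[3] = 5(45) = 225
t[4] = 5(225) = 1125
t[5] = 5(1125) = 5625
t[6] = 5(5625) = 28125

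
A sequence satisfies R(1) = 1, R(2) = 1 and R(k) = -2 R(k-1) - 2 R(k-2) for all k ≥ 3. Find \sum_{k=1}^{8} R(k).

-12

R(3) = -2(1) - 2(1) = -4
R(4) = -2(-4) - 2(1) = 6
R(5) = -2(6) - 2(-4) = -4
R(6) = -2(-4) - 2(6) = -4
R(7) = -2(-4) - 2(-4) = 16
R(8) = -2(16) - 2(-4) = -24
Sum = 1 + 1 + (-4) + 6 + (-4) + (-4) + 16 + (-24) = -12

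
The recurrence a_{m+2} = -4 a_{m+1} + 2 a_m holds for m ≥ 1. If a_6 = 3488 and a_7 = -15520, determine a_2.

Rearranging, a_{m-2} = (a_m + 4 a_{m-1}) / 2.
a_5 = (-15520 + 4*3488) / 2 = -1568/2 = -784
a_4 = (3488 + 4*(-784)) / 2 = 352/2 = 176
a_3 = (-784 + 4*176) / 2 = -80/2 = -40
a_2 = (176 + 4*(-40)) / 2 = 16/2 = 8

8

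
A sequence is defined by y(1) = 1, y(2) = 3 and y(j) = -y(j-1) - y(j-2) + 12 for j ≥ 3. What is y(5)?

3

y(3) = -3 - 1 + 12 = 8
y(4) = -8 - 3 + 12 = 1
y(5) = -1 - 8 + 12 = 3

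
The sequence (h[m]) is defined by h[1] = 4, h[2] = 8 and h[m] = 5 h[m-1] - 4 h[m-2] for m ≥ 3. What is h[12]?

5592408

h[3] = 5·8 - 4·4 = 24
h[4] = 5·24 - 4·8 = 88
h[5] = 5·88 - 4·24 = 344
h[6] = 5·344 - 4·88 = 1368
h[7] = 5·1368 - 4·344 = 5464
h[8] = 5·5464 - 4·1368 = 21848
h[9] = 5·21848 - 4·5464 = 87384
h[10] = 5·87384 - 4·21848 = 349528
h[11] = 5·349528 - 4·87384 = 1398104
h[12] = 5·1398104 - 4·349528 = 5592408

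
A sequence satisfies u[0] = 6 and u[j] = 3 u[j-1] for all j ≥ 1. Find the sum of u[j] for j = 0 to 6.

6558

u[1] = 3*6 = 18
u[2] = 3*18 = 54
u[3] = 3*54 = 162
u[4] = 3*162 = 486
u[5] = 3*486 = 1458
u[6] = 3*1458 = 4374
Sum = 6 + 18 + 54 + 162 + 486 + 1458 + 4374 = 6558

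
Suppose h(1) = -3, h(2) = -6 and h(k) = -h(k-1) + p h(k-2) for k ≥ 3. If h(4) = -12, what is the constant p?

h(3) = 6 - 3p
h(4) = -6 - 3p
So -6 - 3p = -12, giving p = 2.

2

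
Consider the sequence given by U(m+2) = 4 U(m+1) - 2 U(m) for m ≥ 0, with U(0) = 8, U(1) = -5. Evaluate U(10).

-737088

U(2) = 4*(-5) - 2*8 = -36
U(3) = 4*(-36) - 2*(-5) = -134
U(4) = 4*(-134) - 2*(-36) = -464
U(5) = 4*(-464) - 2*(-134) = -1588
U(6) = 4*(-1588) - 2*(-464) = -5424
U(7) = 4*(-5424) - 2*(-1588) = -18520
U(8) = 4*(-18520) - 2*(-5424) = -63232
U(9) = 4*(-63232) - 2*(-18520) = -215888
U(10) = 4*(-215888) - 2*(-63232) = -737088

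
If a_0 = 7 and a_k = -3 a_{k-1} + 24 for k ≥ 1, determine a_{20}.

The fixed point is 24/(1 + 3) = 6, so a_k - 6 = -3(a_{k-1} - 6).
Hence a_k = 1·(-3)^k + 6.
a_{20} = 1·(-3)^{20} + 6 = 1·3486784401 + 6 = 3486784407.

3486784407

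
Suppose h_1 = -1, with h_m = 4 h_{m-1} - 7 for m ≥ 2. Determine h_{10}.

h_2 = 4*(-1) - 7 = -11
h_3 = 4*(-11) - 7 = -51
h_4 = 4*(-51) - 7 = -211
h_5 = 4*(-211) - 7 = -851
h_6 = 4*(-851) - 7 = -3411
h_7 = 4*(-3411) - 7 = -13651
h_8 = 4*(-13651) - 7 = -54611
h_9 = 4*(-54611) - 7 = -218451
h_{10} = 4*(-218451) - 7 = -873811

-873811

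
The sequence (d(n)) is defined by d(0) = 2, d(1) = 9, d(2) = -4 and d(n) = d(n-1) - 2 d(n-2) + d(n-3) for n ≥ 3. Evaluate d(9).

d(3) = (-4) - 2(9) + 2 = -20
d(4) = (-20) - 2(-4) + 9 = -3
d(5) = (-3) - 2(-20) + (-4) = 33
d(6) = 33 - 2(-3) + (-20) = 19
d(7) = 19 - 2(33) + (-3) = -50
d(8) = (-50) - 2(19) + 33 = -55
d(9) = (-55) - 2(-50) + 19 = 64

64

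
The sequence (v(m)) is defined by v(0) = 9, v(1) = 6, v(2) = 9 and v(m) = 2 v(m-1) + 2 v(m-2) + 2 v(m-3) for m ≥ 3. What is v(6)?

1080

v(3) = 2(9) + 2(6) + 2(9) = 48
v(4) = 2(48) + 2(9) + 2(6) = 126
v(5) = 2(126) + 2(48) + 2(9) = 366
v(6) = 2(366) + 2(126) + 2(48) = 1080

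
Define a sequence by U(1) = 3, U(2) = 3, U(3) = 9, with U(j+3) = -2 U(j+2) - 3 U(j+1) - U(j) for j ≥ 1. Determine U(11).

U(4) = -2*9 - 3*3 - 3 = -30
U(5) = -2*(-30) - 3*9 - 3 = 30
U(6) = -2*30 - 3*(-30) - 9 = 21
U(7) = -2*21 - 3*30 - (-30) = -102
U(8) = -2*(-102) - 3*21 - 30 = 111
U(9) = -2*111 - 3*(-102) - 21 = 63
U(10) = -2*63 - 3*111 - (-102) = -357
U(11) = -2*(-357) - 3*63 - 111 = 414

414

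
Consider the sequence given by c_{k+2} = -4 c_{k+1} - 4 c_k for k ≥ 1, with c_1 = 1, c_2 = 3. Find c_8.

2112

c_3 = -4*3 - 4*1 = -16
c_4 = -4*(-16) - 4*3 = 52
c_5 = -4*52 - 4*(-16) = -144
c_6 = -4*(-144) - 4*52 = 368
c_7 = -4*368 - 4*(-144) = -896
c_8 = -4*(-896) - 4*368 = 2112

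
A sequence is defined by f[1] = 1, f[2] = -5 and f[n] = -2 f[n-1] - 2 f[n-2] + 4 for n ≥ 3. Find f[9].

f[3] = -2·(-5) - 2·1 + 4 = 12
f[4] = -2·12 - 2·(-5) + 4 = -10
f[5] = -2·(-10) - 2·12 + 4 = 0
f[6] = -2·0 - 2·(-10) + 4 = 24
f[7] = -2·24 - 2·0 + 4 = -44
f[8] = -2·(-44) - 2·24 + 4 = 44
f[9] = -2·44 - 2·(-44) + 4 = 4

4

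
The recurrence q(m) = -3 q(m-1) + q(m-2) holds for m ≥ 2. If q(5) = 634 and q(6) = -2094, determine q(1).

Rearranging, q(m-2) = q(m) + 3 q(m-1).
q(4) = -2094 + 3·634 = -192
q(3) = 634 + 3·(-192) = 58
q(2) = -192 + 3·58 = -18
q(1) = 58 + 3·(-18) = 4

4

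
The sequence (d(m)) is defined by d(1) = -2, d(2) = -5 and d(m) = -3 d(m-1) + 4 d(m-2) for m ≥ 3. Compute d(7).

2455

d(3) = -3·(-5) + 4·(-2) = 7
d(4) = -3·7 + 4·(-5) = -41
d(5) = -3·(-41) + 4·7 = 151
d(6) = -3·151 + 4·(-41) = -617
d(7) = -3·(-617) + 4·151 = 2455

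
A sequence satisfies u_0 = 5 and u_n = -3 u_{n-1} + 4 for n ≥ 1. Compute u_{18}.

The fixed point is 4/(1 + 3) = 1, so u_n - 1 = -3(u_{n-1} - 1).
Hence u_n = 4·(-3)^n + 1.
u_{18} = 4·(-3)^{18} + 1 = 4·387420489 + 1 = 1549681957.

1549681957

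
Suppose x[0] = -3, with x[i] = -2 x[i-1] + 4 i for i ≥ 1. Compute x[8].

x[1] = -2*(-3) + 4 = 10
x[2] = -2*10 + 8 = -12
x[3] = -2*(-12) + 12 = 36
x[4] = -2*36 + 16 = -56
x[5] = -2*(-56) + 20 = 132
x[6] = -2*132 + 24 = -240
x[7] = -2*(-240) + 28 = 508
x[8] = -2*508 + 32 = -984

-984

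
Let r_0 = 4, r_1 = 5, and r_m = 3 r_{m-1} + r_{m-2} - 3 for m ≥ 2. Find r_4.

163

r_2 = 3(5) + 4 - 3 = 16
r_3 = 3(16) + 5 - 3 = 50
r_4 = 3(50) + 16 - 3 = 163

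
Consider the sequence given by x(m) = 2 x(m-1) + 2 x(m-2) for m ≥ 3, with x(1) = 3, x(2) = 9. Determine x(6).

x(3) = 2(9) + 2(3) = 24
x(4) = 2(24) + 2(9) = 66
x(5) = 2(66) + 2(24) = 180
x(6) = 2(180) + 2(66) = 492

492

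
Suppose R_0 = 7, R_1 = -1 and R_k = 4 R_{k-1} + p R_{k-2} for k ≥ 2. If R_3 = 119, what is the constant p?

5

R_2 = -4 + 7p
R_3 = -16 + 27p
So -16 + 27p = 119, giving p = 5.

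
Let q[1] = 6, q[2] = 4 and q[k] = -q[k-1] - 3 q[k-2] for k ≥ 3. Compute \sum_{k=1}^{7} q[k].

q[3] = -4 - 3·6 = -22
q[4] = -(-22) - 3·4 = 10
q[5] = -10 - 3·(-22) = 56
q[6] = -56 - 3·10 = -86
q[7] = -(-86) - 3·56 = -82
Sum = 6 + 4 + (-22) + 10 + 56 + (-86) + (-82) = -114

-114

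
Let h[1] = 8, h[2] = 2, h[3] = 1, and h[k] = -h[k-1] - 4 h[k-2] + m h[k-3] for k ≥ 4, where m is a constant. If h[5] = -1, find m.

1

h[4] = -9 + 8m
h[5] = 5 - 6m
So 5 - 6m = -1, giving m = 1.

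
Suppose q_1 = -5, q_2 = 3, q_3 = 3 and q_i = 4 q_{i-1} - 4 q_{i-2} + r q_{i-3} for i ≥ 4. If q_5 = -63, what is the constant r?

3

q_4 = -5r
q_5 = -12 - 17r
So -12 - 17r = -63, giving r = 3.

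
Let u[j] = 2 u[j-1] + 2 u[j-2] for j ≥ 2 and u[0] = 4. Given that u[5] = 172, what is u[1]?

Let u[1] = w.
u[2] = 8 + 2w
u[3] = 16 + 6w
u[4] = 48 + 16w
u[5] = 128 + 44w
So 128 + 44w = 172, giving w = 1.

1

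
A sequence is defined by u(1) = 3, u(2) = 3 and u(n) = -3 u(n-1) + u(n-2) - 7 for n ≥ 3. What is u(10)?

u(3) = -3·3 + 3 - 7 = -13
u(4) = -3·(-13) + 3 - 7 = 35
u(5) = -3·35 + (-13) - 7 = -125
u(6) = -3·(-125) + 35 - 7 = 403
u(7) = -3·403 + (-125) - 7 = -1341
u(8) = -3·(-1341) + 403 - 7 = 4419
u(9) = -3·4419 + (-1341) - 7 = -14605
u(10) = -3·(-14605) + 4419 - 7 = 48227

48227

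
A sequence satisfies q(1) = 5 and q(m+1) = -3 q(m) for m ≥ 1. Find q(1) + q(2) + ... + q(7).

2735

q(2) = -3(5) = -15
q(3) = -3(-15) = 45
q(4) = -3(45) = -135
q(5) = -3(-135) = 405
q(6) = -3(405) = -1215
q(7) = -3(-1215) = 3645
Sum = 5 + (-15) + 45 + (-135) + 405 + (-1215) + 3645 = 2735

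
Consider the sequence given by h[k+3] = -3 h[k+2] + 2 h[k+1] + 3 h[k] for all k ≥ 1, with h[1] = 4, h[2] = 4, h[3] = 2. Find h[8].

h[4] = -3(2) + 2(4) + 3(4) = 14
h[5] = -3(14) + 2(2) + 3(4) = -26
h[6] = -3(-26) + 2(14) + 3(2) = 112
h[7] = -3(112) + 2(-26) + 3(14) = -346
h[8] = -3(-346) + 2(112) + 3(-26) = 1184

1184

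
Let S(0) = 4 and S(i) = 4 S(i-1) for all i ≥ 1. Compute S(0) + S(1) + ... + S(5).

5460

S(1) = 4*4 = 16
S(2) = 4*16 = 64
S(3) = 4*64 = 256
S(4) = 4*256 = 1024
S(5) = 4*1024 = 4096
Sum = 4 + 16 + 64 + 256 + 1024 + 4096 = 5460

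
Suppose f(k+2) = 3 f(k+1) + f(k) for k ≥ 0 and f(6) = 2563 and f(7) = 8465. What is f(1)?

Rearranging, f(k-2) = f(k) - 3 f(k-1).
f(5) = 8465 - 3(2563) = 776
f(4) = 2563 - 3(776) = 235
f(3) = 776 - 3(235) = 71
f(2) = 235 - 3(71) = 22
f(1) = 71 - 3(22) = 5

5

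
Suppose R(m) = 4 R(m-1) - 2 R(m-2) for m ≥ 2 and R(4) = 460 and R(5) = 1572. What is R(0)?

Rearranging, R(m-2) = (R(m) - 4 R(m-1)) / -2.
R(3) = (1572 - 4·460) / -2 = -268/-2 = 134
R(2) = (460 - 4·134) / -2 = -76/-2 = 38
R(1) = (134 - 4·38) / -2 = -18/-2 = 9
R(0) = (38 - 4·9) / -2 = 2/-2 = -1

-1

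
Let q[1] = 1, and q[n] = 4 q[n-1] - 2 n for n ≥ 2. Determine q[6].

-564

q[2] = 4·1 - 4 = 0
q[3] = 4·0 - 6 = -6
q[4] = 4·(-6) - 8 = -32
q[5] = 4·(-32) - 10 = -138
q[6] = 4·(-138) - 12 = -564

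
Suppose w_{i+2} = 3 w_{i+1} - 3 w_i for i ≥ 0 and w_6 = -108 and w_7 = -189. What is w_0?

Rearranging, w_{i-2} = (w_i - 3 w_{i-1}) / -3.
w_5 = (-189 - 3*(-108)) / -3 = 135/-3 = -45
w_4 = (-108 - 3*(-45)) / -3 = 27/-3 = -9
w_3 = (-45 - 3*(-9)) / -3 = -18/-3 = 6
w_2 = (-9 - 3*6) / -3 = -27/-3 = 9
w_1 = (6 - 3*9) / -3 = -21/-3 = 7
w_0 = (9 - 3*7) / -3 = -12/-3 = 4

4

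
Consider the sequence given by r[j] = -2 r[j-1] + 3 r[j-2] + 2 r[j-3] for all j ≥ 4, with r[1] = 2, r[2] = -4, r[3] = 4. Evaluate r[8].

r[4] = -2(4) + 3(-4) + 2(2) = -16
r[5] = -2(-16) + 3(4) + 2(-4) = 36
r[6] = -2(36) + 3(-16) + 2(4) = -112
r[7] = -2(-112) + 3(36) + 2(-16) = 300
r[8] = -2(300) + 3(-112) + 2(36) = -864

-864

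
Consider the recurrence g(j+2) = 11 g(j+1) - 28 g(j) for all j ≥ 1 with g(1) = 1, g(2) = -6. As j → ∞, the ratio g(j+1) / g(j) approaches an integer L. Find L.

7

The characteristic equation is r^2 - 11r + 28 = 0, which factors as (r - 7)(r - 4) = 0.
So the roots are 7 and 4. Since |7| > |4| and the coefficient of 7^j is non-zero, the ratio tends to 7.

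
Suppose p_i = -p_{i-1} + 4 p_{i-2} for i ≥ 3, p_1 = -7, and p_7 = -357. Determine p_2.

-7

Let p_2 = v.
p_3 = -28 - v
p_4 = 28 + 5v
p_5 = -140 - 9v
p_6 = 252 + 29v
p_7 = -812 - 65v
So -812 - 65v = -357, giving v = -7.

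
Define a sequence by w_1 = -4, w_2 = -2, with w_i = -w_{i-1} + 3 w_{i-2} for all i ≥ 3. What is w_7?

-148

w_3 = -(-2) + 3(-4) = -10
w_4 = -(-10) + 3(-2) = 4
w_5 = -4 + 3(-10) = -34
w_6 = -(-34) + 3(4) = 46
w_7 = -46 + 3(-34) = -148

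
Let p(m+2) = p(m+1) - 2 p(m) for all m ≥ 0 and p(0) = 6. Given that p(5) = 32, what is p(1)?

Let p(1) = y.
p(2) = -12 + y
p(3) = -12 - y
p(4) = 12 - 3y
p(5) = 36 - y
So 36 - y = 32, giving y = 4.

4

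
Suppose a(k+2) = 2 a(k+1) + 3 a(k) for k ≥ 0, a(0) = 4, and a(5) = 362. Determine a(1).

2

Let a(1) = v.
a(2) = 12 + 2v
a(3) = 24 + 7v
a(4) = 84 + 20v
a(5) = 240 + 61v
So 240 + 61v = 362, giving v = 2.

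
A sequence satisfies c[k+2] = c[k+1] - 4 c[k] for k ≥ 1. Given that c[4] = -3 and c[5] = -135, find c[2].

9

Rearranging, c[k-2] = (c[k] - c[k-1]) / -4.
c[3] = (-135 - (-3)) / -4 = -132/-4 = 33
c[2] = (-3 - 33) / -4 = -36/-4 = 9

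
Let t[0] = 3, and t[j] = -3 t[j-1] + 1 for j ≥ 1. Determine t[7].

t[1] = -3·3 + 1 = -8
t[2] = -3·(-8) + 1 = 25
t[3] = -3·25 + 1 = -74
t[4] = -3·(-74) + 1 = 223
t[5] = -3·223 + 1 = -668
t[6] = -3·(-668) + 1 = 2005
t[7] = -3·2005 + 1 = -6014

-6014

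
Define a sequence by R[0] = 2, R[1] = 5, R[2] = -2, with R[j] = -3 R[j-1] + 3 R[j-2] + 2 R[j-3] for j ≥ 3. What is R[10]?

-185099

R[3] = -3*(-2) + 3*5 + 2*2 = 25
R[4] = -3*25 + 3*(-2) + 2*5 = -71
R[5] = -3*(-71) + 3*25 + 2*(-2) = 284
R[6] = -3*284 + 3*(-71) + 2*25 = -1015
R[7] = -3*(-1015) + 3*284 + 2*(-71) = 3755
R[8] = -3*3755 + 3*(-1015) + 2*284 = -13742
R[9] = -3*(-13742) + 3*3755 + 2*(-1015) = 50461
R[10] = -3*50461 + 3*(-13742) + 2*3755 = -185099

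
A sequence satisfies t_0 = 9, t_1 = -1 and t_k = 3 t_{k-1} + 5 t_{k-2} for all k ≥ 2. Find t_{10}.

3033057

t_2 = 3*(-1) + 5*9 = 42
t_3 = 3*42 + 5*(-1) = 121
t_4 = 3*121 + 5*42 = 573
t_5 = 3*573 + 5*121 = 2324
t_6 = 3*2324 + 5*573 = 9837
t_7 = 3*9837 + 5*2324 = 41131
t_8 = 3*41131 + 5*9837 = 172578
t_9 = 3*172578 + 5*41131 = 723389
t_{10} = 3*723389 + 5*172578 = 3033057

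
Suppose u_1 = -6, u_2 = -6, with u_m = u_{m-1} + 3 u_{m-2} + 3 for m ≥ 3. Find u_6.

u_3 = (-6) + 3(-6) + 3 = -21
u_4 = (-21) + 3(-6) + 3 = -36
u_5 = (-36) + 3(-21) + 3 = -96
u_6 = (-96) + 3(-36) + 3 = -201

-201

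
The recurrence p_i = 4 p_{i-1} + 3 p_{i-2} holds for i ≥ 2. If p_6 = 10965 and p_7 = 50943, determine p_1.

Rearranging, p_{i-2} = (p_i - 4 p_{i-1}) / 3.
p_5 = (50943 - 4·10965) / 3 = 7083/3 = 2361
p_4 = (10965 - 4·2361) / 3 = 1521/3 = 507
p_3 = (2361 - 4·507) / 3 = 333/3 = 111
p_2 = (507 - 4·111) / 3 = 63/3 = 21
p_1 = (111 - 4·21) / 3 = 27/3 = 9

9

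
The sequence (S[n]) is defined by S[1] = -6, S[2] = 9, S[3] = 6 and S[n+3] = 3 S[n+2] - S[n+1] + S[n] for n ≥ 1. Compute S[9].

822

S[4] = 3(6) - 9 + (-6) = 3
S[5] = 3(3) - 6 + 9 = 12
S[6] = 3(12) - 3 + 6 = 39
S[7] = 3(39) - 12 + 3 = 108
S[8] = 3(108) - 39 + 12 = 297
S[9] = 3(297) - 108 + 39 = 822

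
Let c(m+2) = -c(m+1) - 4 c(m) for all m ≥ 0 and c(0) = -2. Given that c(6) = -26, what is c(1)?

2

Let c(1) = v.
c(2) = 8 - v
c(3) = -8 - 3v
c(4) = -24 + 7v
c(5) = 56 + 5v
c(6) = 40 - 33v
So 40 - 33v = -26, giving v = 2.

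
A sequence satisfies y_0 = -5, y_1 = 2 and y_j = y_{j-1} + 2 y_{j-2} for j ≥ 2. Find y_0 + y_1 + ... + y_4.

-35

y_2 = 2 + 2·(-5) = -8
y_3 = (-8) + 2·2 = -4
y_4 = (-4) + 2·(-8) = -20
Sum = (-5) + 2 + (-8) + (-4) + (-20) = -35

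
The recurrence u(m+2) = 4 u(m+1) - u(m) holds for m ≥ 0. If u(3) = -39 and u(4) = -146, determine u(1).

-1

Rearranging, u(m-2) = -(u(m) - 4 u(m-1)).
u(2) = -(-146 - 4(-39)) = -10
u(1) = -(-39 - 4(-10)) = -1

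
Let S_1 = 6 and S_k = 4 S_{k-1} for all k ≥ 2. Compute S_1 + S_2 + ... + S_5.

S_2 = 4(6) = 24
S_3 = 4(24) = 96
S_4 = 4(96) = 384
S_5 = 4(384) = 1536
Sum = 6 + 24 + 96 + 384 + 1536 = 2046

2046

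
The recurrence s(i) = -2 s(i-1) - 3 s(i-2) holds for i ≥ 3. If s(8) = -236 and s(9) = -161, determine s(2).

-2

Rearranging, s(i-2) = (s(i) + 2 s(i-1)) / -3.
s(7) = (-161 + 2*(-236)) / -3 = -633/-3 = 211
s(6) = (-236 + 2*211) / -3 = 186/-3 = -62
s(5) = (211 + 2*(-62)) / -3 = 87/-3 = -29
s(4) = (-62 + 2*(-29)) / -3 = -120/-3 = 40
s(3) = (-29 + 2*40) / -3 = 51/-3 = -17
s(2) = (40 + 2*(-17)) / -3 = 6/-3 = -2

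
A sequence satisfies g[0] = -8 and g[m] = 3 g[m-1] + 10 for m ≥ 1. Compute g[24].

-847288609448

The fixed point is 10/(1 - 3) = -5, so g[m] + 5 = 3(g[m-1] + 5).
Hence g[m] = -3·3^m - 5.
g[24] = -3·3^{24} - 5 = -3·282429536481 - 5 = -847288609448.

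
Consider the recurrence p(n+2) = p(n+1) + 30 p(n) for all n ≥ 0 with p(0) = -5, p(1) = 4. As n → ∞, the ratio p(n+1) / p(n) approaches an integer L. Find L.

The characteristic equation is r^2 - r - 30 = 0, which factors as (r - 6)(r + 5) = 0.
So the roots are 6 and -5. Since |6| > |-5| and the coefficient of 6^n is non-zero, the ratio tends to 6.

6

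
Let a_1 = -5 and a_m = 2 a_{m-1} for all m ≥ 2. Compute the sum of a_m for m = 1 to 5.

-155

a_2 = 2·(-5) = -10
a_3 = 2·(-10) = -20
a_4 = 2·(-20) = -40
a_5 = 2·(-40) = -80
Sum = (-5) + (-10) + (-20) + (-40) + (-80) = -155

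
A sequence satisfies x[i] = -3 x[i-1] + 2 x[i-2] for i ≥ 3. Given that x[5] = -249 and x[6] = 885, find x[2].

3

Rearranging, x[i-2] = (x[i] + 3 x[i-1]) / 2.
x[4] = (885 + 3·(-249)) / 2 = 138/2 = 69
x[3] = (-249 + 3·69) / 2 = -42/2 = -21
x[2] = (69 + 3·(-21)) / 2 = 6/2 = 3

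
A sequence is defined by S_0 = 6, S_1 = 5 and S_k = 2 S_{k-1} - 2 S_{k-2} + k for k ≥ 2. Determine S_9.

S_2 = 2(5) - 2(6) + 2 = 0
S_3 = 2(0) - 2(5) + 3 = -7
S_4 = 2(-7) - 2(0) + 4 = -10
S_5 = 2(-10) - 2(-7) + 5 = -1
S_6 = 2(-1) - 2(-10) + 6 = 24
S_7 = 2(24) - 2(-1) + 7 = 57
S_8 = 2(57) - 2(24) + 8 = 74
S_9 = 2(74) - 2(57) + 9 = 43

43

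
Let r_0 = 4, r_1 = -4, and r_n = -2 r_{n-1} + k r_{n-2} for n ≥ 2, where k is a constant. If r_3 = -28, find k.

r_2 = 8 + 4k
r_3 = -16 - 12k
So -16 - 12k = -28, giving k = 1.

1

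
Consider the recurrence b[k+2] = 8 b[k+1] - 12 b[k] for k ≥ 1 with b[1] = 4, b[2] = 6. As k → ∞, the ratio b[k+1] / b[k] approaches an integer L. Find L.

The characteristic equation is r^2 - 8r + 12 = 0, which factors as (r - 6)(r - 2) = 0.
So the roots are 6 and 2. Since |6| > |2| and the coefficient of 6^k is non-zero, the ratio tends to 6.

6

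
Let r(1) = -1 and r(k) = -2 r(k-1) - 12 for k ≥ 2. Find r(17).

The fixed point is -12/(1 + 2) = -4, so r(k) + 4 = -2(r(k-1) + 4).
Hence r(k) = 3·(-2)^{k-1} - 4.
r(17) = 3·(-2)^{16} - 4 = 3·65536 - 4 = 196604.

196604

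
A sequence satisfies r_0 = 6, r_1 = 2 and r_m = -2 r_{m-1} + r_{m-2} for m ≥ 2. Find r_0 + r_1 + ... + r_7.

r_2 = -2(2) + 6 = 2
r_3 = -2(2) + 2 = -2
r_4 = -2(-2) + 2 = 6
r_5 = -2(6) + (-2) = -14
r_6 = -2(-14) + 6 = 34
r_7 = -2(34) + (-14) = -82
Sum = 6 + 2 + 2 + (-2) + 6 + (-14) + 34 + (-82) = -48

-48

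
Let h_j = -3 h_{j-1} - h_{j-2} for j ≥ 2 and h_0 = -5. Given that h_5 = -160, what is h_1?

-1

Let h_1 = x.
h_2 = 5 - 3x
h_3 = -15 + 8x
h_4 = 40 - 21x
h_5 = -105 + 55x
So -105 + 55x = -160, giving x = -1.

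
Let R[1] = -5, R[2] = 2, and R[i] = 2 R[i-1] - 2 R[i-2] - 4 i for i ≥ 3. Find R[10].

R[3] = 2*2 - 2*(-5) - 12 = 2
R[4] = 2*2 - 2*2 - 16 = -16
R[5] = 2*(-16) - 2*2 - 20 = -56
R[6] = 2*(-56) - 2*(-16) - 24 = -104
R[7] = 2*(-104) - 2*(-56) - 28 = -124
R[8] = 2*(-124) - 2*(-104) - 32 = -72
R[9] = 2*(-72) - 2*(-124) - 36 = 68
R[10] = 2*68 - 2*(-72) - 40 = 240

240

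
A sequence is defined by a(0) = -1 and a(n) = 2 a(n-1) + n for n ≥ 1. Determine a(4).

10

a(1) = 2·(-1) + 1 = -1
a(2) = 2·(-1) + 2 = 0
a(3) = 2·0 + 3 = 3
a(4) = 2·3 + 4 = 10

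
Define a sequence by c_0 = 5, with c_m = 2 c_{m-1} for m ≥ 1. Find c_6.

320

c_1 = 2(5) = 10
c_2 = 2(10) = 20
c_3 = 2(20) = 40
c_4 = 2(40) = 80
c_5 = 2(80) = 160
c_6 = 2(160) = 320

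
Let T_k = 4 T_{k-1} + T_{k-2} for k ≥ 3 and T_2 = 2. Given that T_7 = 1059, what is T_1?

Let T_1 = w.
T_3 = 8 + w
T_4 = 34 + 4w
T_5 = 144 + 17w
T_6 = 610 + 72w
T_7 = 2584 + 305w
So 2584 + 305w = 1059, giving w = -5.

-5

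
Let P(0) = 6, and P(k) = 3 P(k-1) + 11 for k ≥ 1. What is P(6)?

P(1) = 3(6) + 11 = 29
P(2) = 3(29) + 11 = 98
P(3) = 3(98) + 11 = 305
P(4) = 3(305) + 11 = 926
P(5) = 3(926) + 11 = 2789
P(6) = 3(2789) + 11 = 8378

8378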